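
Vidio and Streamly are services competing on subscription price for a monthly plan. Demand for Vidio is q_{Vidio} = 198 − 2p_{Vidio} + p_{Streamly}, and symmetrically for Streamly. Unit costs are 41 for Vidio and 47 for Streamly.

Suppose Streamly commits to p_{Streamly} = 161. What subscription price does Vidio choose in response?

Vidio's profit: π = (p_{Vidio} − 41)(198 − 2p_{Vidio} + p_{Streamly}).
∂π/∂p_{Vidio} = 280 − 4p_{Vidio} + p_{Streamly} = 0 ⇒ p_{Vidio} = 70 + 0.25p_{Streamly}.
At p_{Streamly} = 161: p_{Vidio} = 70 + 0.25·161 = 110.25.

110.25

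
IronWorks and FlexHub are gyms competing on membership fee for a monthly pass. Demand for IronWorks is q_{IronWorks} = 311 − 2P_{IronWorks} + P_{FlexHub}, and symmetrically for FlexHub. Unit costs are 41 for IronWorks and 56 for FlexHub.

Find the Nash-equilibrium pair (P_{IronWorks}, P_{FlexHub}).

IronWorks's profit: π = (P_{IronWorks} − 41)(311 − 2P_{IronWorks} + P_{FlexHub}).
∂π/∂P_{IronWorks} = 393 − 4P_{IronWorks} + P_{FlexHub} = 0 ⇒ P_{IronWorks} = 98.25 + 0.25P_{FlexHub}.
Similarly P_{FlexHub} = 105.75 + 0.25P_{IronWorks}.
Solving the two reaction functions simultaneously: (1 − (0.25)(0.25))P_{IronWorks} = 98.25 + 0.25·105.75, so 0.9375P_{IronWorks} = 124.6875 and P_{IronWorks} = 133.
Then P_{FlexHub} = 105.75 + 0.25·133 = 139.

133, 139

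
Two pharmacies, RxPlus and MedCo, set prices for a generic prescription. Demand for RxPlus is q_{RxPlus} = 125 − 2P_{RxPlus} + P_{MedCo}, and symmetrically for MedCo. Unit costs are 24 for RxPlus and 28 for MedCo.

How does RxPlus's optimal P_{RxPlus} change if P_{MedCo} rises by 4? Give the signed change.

1

RxPlus's profit: π = (P_{RxPlus} − 24)(125 − 2P_{RxPlus} + P_{MedCo}).
∂π/∂P_{RxPlus} = 173 − 4P_{RxPlus} + P_{MedCo} = 0 ⇒ P_{RxPlus} = 43.25 + 0.25P_{MedCo}.
The reaction-function slope is 0.25, so a 4-unit rise in P_{MedCo} moves P_{RxPlus} by 0.25 × 4 = 1. RxPlus's best response rises — the actions are strategic complements.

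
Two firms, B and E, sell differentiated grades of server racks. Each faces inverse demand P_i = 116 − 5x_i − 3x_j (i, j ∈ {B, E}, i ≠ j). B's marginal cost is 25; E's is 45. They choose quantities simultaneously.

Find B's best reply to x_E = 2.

Firm B's profit: π = x_B(116 − 5x_B − 3x_E) − 25x_B.
∂π/∂x_B = 91 − 10x_B − 3x_E = 0 ⇒ x_B = 9.1 − 0.3x_E.
At x_E = 2: x_B = 9.1 − 0.3·2 = 8.5.

8.5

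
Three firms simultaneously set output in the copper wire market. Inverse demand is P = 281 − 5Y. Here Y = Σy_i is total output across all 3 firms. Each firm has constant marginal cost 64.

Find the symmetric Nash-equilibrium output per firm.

10.85

A representative firm's profit is π_i = y_i(281 − 5Y) − 64y_i, with Y = y_i + Σ_{j≠i} y_j.
First-order condition: 217 − 10y_i − 5Σ_{j≠i} y_j = 0.
With identical firms, set every y_j = y: then 217 − 10y − 10y = 0, i.e. y = 217/20 = 10.85.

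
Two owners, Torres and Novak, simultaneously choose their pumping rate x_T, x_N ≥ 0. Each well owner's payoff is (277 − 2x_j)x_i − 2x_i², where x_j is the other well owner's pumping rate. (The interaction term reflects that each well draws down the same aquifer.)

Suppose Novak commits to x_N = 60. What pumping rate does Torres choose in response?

Torres's payoff is (277 − 2x_N)x_T − 2x_T².
∂π/∂x_T = 277 − 2x_N − 4x_T = 0, so x_T = 69.25 − 0.5x_N.
At x_N = 60: x_T = 69.25 − 0.5·60 = 39.25.

39.25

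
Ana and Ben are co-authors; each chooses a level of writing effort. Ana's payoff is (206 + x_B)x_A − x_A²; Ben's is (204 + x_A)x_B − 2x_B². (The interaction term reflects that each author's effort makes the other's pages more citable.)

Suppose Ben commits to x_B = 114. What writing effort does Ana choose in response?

Expanding Ana's payoff: 206x_A + x_Bx_A − x_A².
∂π/∂x_A = 206 + x_B − 2x_A = 0, so x_A = 103 + 0.5x_B.
At x_B = 114: x_A = 103 + 0.5·114 = 160.

160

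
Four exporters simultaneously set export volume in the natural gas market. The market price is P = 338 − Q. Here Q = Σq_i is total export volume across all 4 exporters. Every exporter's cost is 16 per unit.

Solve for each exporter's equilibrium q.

A representative exporter's profit is π_i = q_i(338 − Q) − 16q_i, with Q = q_i + Σ_{j≠i} q_j.
First-order condition: 322 − 2q_i − Σ_{j≠i} q_j = 0.
In a symmetric equilibrium every exporter chooses the same q, so Σ_{j≠i} q_j = 3q. The condition becomes 322 − 5q = 0, giving q = 322/5 = 64.4.

64.4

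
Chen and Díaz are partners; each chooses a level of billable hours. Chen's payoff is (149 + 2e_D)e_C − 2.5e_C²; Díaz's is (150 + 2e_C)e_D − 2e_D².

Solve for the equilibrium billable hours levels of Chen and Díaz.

56, 65.5

Expanding Chen's payoff: 149e_C + 2e_De_C − 2.5e_C².
∂π/∂e_C = 149 + 2e_D − 5e_C = 0, so e_C = 29.8 + 0.4e_D.
Likewise for Díaz: e_D = 37.5 + 0.5e_C.
Plugging e_D into Chen's best response: e_C = 29.8 + 0.4(37.5 + 0.5e_C) ⇒ 0.8e_C = 44.8, so e_C = 56.
Then e_D = 37.5 + 0.5·56 = 65.5.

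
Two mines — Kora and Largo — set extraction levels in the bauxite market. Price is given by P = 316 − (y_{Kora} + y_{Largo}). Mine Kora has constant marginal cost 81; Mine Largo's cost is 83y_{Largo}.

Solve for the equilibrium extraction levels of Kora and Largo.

Mine Kora's profit: π = y_{Kora}(316 − (y_{Kora} + y_{Largo})) − 81y_{Kora}.
∂π/∂y_{Kora} = 235 − 2y_{Kora} − y_{Largo} = 0, so y_{Kora} = 117.5 − 0.5y_{Largo}.
By the same steps for Largo: y_{Largo} = 116.5 − 0.5y_{Kora}.
Substituting the second reaction function into the first: y_{Kora} = 117.5 − 0.5(116.5 − 0.5y_{Kora}), which gives 0.75y_{Kora} = 59.25 ⇒ y_{Kora} = 79.
Then y_{Largo} = 116.5 − 0.5·79 = 77.

79, 77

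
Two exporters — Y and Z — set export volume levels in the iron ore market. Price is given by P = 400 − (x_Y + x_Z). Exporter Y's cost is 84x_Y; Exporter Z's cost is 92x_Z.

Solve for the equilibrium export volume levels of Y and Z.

Exporter Y's profit: π = x_Y(400 − (x_Y + x_Z)) − 84x_Y.
∂π/∂x_Y = 316 − 2x_Y − x_Z = 0, so x_Y = 158 − 0.5x_Z.
By the same steps for Z: x_Z = 154 − 0.5x_Y.
Solving the two reaction functions simultaneously: (1 − (−0.5)(−0.5))x_Y = 158 − 0.5·154, so 0.75x_Y = 81 and x_Y = 108.
Then x_Z = 154 − 0.5·108 = 100.

108, 100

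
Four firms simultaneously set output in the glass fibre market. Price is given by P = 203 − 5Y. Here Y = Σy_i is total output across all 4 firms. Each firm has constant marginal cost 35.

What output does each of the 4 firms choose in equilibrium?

A representative firm's profit is π_i = y_i(203 − 5Y) − 35y_i, with Y = y_i + Σ_{j≠i} y_j.
First-order condition: 168 − 10y_i − 5Σ_{j≠i} y_j = 0.
In a symmetric equilibrium every firm chooses the same y, so Σ_{j≠i} y_j = 3y. The condition becomes 168 − 25y = 0, giving y = 168/25 = 6.72.

6.72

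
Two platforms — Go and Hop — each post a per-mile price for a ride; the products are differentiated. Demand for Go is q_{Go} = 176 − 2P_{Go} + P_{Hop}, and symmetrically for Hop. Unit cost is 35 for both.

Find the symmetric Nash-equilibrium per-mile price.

Go's profit: π = (P_{Go} − 35)(176 − 2P_{Go} + P_{Hop}).
∂π/∂P_{Go} = 246 − 4P_{Go} + P_{Hop} = 0 ⇒ P_{Go} = 61.5 + 0.25P_{Hop}.
Setting P_{Go} = P_{Hop} in the reaction function: P_{Go} = 61.5 + 0.25P_{Go}, so P_{Go} = 61.5 / 0.75 = 82.

82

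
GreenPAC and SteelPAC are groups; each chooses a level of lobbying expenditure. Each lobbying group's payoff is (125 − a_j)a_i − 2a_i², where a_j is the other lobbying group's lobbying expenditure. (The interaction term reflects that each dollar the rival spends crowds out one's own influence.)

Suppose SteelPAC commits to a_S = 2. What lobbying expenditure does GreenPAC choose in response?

GreenPAC's payoff is (125 − a_S)a_G − 2a_G².
∂π/∂a_G = 125 − a_S − 4a_G = 0, so a_G = 31.25 − 0.25a_S.
At a_S = 2: a_G = 31.25 − 0.25·2 = 30.75.

30.75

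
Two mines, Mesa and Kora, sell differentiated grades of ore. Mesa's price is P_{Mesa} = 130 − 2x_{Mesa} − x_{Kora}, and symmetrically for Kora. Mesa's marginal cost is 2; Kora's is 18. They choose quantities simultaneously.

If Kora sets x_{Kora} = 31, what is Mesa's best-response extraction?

Mine Mesa's profit: π = x_{Mesa}(130 − 2x_{Mesa} − x_{Kora}) − 2x_{Mesa}.
∂π/∂x_{Mesa} = 128 − 4x_{Mesa} − x_{Kora} = 0 ⇒ x_{Mesa} = 32 − 0.25x_{Kora}.
At x_{Kora} = 31: x_{Mesa} = 32 − 0.25·31 = 24.25.

24.25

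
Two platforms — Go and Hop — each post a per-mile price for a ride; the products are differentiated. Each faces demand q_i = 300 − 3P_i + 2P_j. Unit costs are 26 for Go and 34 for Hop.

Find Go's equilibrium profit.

14700

Go's profit: π = (P_{Go} − 26)(300 − 3P_{Go} + 2P_{Hop}).
∂π/∂P_{Go} = 378 − 6P_{Go} + 2P_{Hop} = 0 ⇒ P_{Go} = 63 + (1/3)P_{Hop}.
Similarly P_{Hop} = 67 + (1/3)P_{Go}.
Plugging P_{Hop} into Go's best response: P_{Go} = 63 + (1/3)(67 + (1/3)P_{Go}) ⇒ (8/9)P_{Go} = 256/3, so P_{Go} = 96.
Then P_{Hop} = 67 + (1/3)·96 = 99.
q_{Go} = 300 − 3·96 + 2·99 = 210.
Profit = (96 − 26)·210 = 14700.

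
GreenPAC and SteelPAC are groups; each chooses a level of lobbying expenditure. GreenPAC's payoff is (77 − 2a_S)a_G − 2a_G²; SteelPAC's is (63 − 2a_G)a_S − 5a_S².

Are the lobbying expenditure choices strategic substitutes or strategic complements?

Expanding GreenPAC's payoff: 77a_G − 2a_Sa_G − 2a_G².
∂π/∂a_G = 77 − 2a_S − 4a_G = 0, so a_G = 19.25 − 0.5a_S.
The best-response slope da_G/da_S = −0.5 < 0: the reaction function is downward-sloping, so the choices are strategic substitutes.

strategic substitutes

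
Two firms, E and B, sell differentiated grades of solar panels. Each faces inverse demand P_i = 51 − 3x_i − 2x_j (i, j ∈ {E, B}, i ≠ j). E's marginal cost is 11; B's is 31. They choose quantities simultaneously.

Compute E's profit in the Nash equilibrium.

117.1875

Firm E's profit: π = x_E(51 − 3x_E − 2x_B) − 11x_E.
∂π/∂x_E = 40 − 6x_E − 2x_B = 0 ⇒ x_E = 20/3 − (1/3)x_B.
Similarly x_B = 10/3 − (1/3)x_E.
Substituting the second reaction function into the first: x_E = 20/3 − (1/3)(10/3 − (1/3)x_E), which gives (8/9)x_E = 50/9 ⇒ x_E = 6.25.
Then x_B = 10/3 − (1/3)·6.25 = 1.25.
P_E = 51 − 3·6.25 − 2·1.25 = 29.75.
Profit = (29.75 − 11)·6.25 = 117.1875.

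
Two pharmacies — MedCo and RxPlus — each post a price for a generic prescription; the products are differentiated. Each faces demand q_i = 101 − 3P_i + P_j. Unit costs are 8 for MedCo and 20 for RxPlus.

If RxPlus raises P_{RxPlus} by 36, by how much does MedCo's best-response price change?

MedCo's profit: π = (P_{MedCo} − 8)(101 − 3P_{MedCo} + P_{RxPlus}).
∂π/∂P_{MedCo} = 125 − 6P_{MedCo} + P_{RxPlus} = 0 ⇒ P_{MedCo} = 125/6 + (1/6)P_{RxPlus}.
The reaction-function slope is 1/6, so a 36-unit rise in P_{RxPlus} moves P_{MedCo} by 1/6 × 36 = 6. MedCo's best response rises — the actions are strategic complements.

6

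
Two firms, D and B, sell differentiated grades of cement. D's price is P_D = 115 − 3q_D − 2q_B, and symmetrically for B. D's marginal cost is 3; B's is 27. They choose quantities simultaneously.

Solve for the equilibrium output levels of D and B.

15.5, 9.5

Firm D's profit: π = q_D(115 − 3q_D − 2q_B) − 3q_D.
∂π/∂q_D = 112 − 6q_D − 2q_B = 0 ⇒ q_D = 56/3 − (1/3)q_B.
Similarly q_B = 44/3 − (1/3)q_D.
Substituting the second reaction function into the first: q_D = 56/3 − (1/3)(44/3 − (1/3)q_D), which gives (8/9)q_D = 124/9 ⇒ q_D = 15.5.
Then q_B = 44/3 − (1/3)·15.5 = 9.5.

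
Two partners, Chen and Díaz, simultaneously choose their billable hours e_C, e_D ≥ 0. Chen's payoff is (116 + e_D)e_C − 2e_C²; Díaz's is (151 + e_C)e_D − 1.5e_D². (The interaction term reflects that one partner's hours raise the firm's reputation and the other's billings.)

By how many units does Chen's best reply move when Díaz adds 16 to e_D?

4

Expanding Chen's payoff: 116e_C + e_De_C − 2e_C².
∂π/∂e_C = 116 + e_D − 4e_C = 0, so e_C = 29 + 0.25e_D.
The reaction-function slope is 0.25, so a 16-unit rise in e_D moves e_C by 0.25 × 16 = 4. Chen's best response rises — the actions are strategic complements.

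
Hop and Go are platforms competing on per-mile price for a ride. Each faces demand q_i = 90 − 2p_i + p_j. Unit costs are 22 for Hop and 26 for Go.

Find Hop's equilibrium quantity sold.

46.4

Hop's profit: π = (p_{Hop} − 22)(90 − 2p_{Hop} + p_{Go}).
∂π/∂p_{Hop} = 134 − 4p_{Hop} + p_{Go} = 0 ⇒ p_{Hop} = 33.5 + 0.25p_{Go}.
Similarly p_{Go} = 35.5 + 0.25p_{Hop}.
Plugging p_{Go} into Hop's best response: p_{Hop} = 33.5 + 0.25(35.5 + 0.25p_{Hop}) ⇒ 0.9375p_{Hop} = 42.375, so p_{Hop} = 45.2.
Then p_{Go} = 35.5 + 0.25·45.2 = 46.8.
q_{Hop} = 90 − 2·45.2 + 46.8 = 46.4.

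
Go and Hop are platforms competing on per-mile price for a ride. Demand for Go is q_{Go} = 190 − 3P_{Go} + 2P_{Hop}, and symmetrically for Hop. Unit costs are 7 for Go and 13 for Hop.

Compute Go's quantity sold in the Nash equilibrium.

Go's profit: π = (P_{Go} − 7)(190 − 3P_{Go} + 2P_{Hop}).
∂π/∂P_{Go} = 211 − 6P_{Go} + 2P_{Hop} = 0 ⇒ P_{Go} = 211/6 + (1/3)P_{Hop}.
Similarly P_{Hop} = 229/6 + (1/3)P_{Go}.
Plugging P_{Hop} into Go's best response: P_{Go} = 211/6 + (1/3)(229/6 + (1/3)P_{Go}) ⇒ (8/9)P_{Go} = 431/9, so P_{Go} = 53.875.
Then P_{Hop} = 229/6 + (1/3)·53.875 = 56.125.
q_{Go} = 190 − 3·53.875 + 2·56.125 = 140.625.

140.625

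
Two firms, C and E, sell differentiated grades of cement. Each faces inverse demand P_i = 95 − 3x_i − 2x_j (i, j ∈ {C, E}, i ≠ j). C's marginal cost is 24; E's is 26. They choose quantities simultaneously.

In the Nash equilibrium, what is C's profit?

Firm C's profit: π = x_C(95 − 3x_C − 2x_E) − 24x_C.
∂π/∂x_C = 71 − 6x_C − 2x_E = 0 ⇒ x_C = 71/6 − (1/3)x_E.
Similarly x_E = 11.5 − (1/3)x_C.
Substituting the second reaction function into the first: x_C = 71/6 − (1/3)(11.5 − (1/3)x_C), which gives (8/9)x_C = 8 ⇒ x_C = 9.
Then x_E = 11.5 − (1/3)·9 = 8.5.
P_C = 95 − 3·9 − 2·8.5 = 51.
Profit = (51 − 24)·9 = 243.

243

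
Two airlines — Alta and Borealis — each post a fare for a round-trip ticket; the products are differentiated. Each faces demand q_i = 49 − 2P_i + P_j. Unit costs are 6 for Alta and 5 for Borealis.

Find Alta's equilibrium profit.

Alta's profit: π = (P_{Alta} − 6)(49 − 2P_{Alta} + P_{Borealis}).
∂π/∂P_{Alta} = 61 − 4P_{Alta} + P_{Borealis} = 0 ⇒ P_{Alta} = 15.25 + 0.25P_{Borealis}.
Similarly P_{Borealis} = 14.75 + 0.25P_{Alta}.
Solving the two reaction functions simultaneously: (1 − (0.25)(0.25))P_{Alta} = 15.25 + 0.25·14.75, so 0.9375P_{Alta} = 18.9375 and P_{Alta} = 20.2.
Then P_{Borealis} = 14.75 + 0.25·20.2 = 19.8.
q_{Alta} = 49 − 2·20.2 + 19.8 = 28.4.
Profit = (20.2 − 6)·28.4 = 403.28.

403.28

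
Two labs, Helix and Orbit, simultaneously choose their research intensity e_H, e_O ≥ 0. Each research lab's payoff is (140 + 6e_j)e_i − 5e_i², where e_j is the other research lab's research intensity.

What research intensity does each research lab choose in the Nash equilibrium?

35

Helix's payoff is (140 + 6e_O)e_H − 5e_H².
∂π/∂e_H = 140 + 6e_O − 10e_H = 0, so e_H = 14 + 0.6e_O.
The game is symmetric, so in equilibrium e_O = e_H: the reaction function gives 0.4e_H = 14, hence e_H = 35.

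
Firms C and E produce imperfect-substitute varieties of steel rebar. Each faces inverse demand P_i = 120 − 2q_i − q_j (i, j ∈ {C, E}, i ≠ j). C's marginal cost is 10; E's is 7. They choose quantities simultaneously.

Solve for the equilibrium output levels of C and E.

21.8, 22.8

Firm C's profit: π = q_C(120 − 2q_C − q_E) − 10q_C.
∂π/∂q_C = 110 − 4q_C − q_E = 0 ⇒ q_C = 27.5 − 0.25q_E.
Similarly q_E = 28.25 − 0.25q_C.
Solving the two reaction functions simultaneously: (1 − (−0.25)(−0.25))q_C = 27.5 − 0.25·28.25, so 0.9375q_C = 20.4375 and q_C = 21.8.
Then q_E = 28.25 − 0.25·21.8 = 22.8.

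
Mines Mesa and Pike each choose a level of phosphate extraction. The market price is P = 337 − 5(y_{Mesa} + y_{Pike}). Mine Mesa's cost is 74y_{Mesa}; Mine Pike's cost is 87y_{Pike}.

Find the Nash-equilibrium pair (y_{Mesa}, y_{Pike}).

18.4, 15.8

Mine Mesa's profit: π = y_{Mesa}(337 − 5(y_{Mesa} + y_{Pike})) − 74y_{Mesa}.
∂π/∂y_{Mesa} = 263 − 10y_{Mesa} − 5y_{Pike} = 0, so y_{Mesa} = 26.3 − 0.5y_{Pike}.
By the same steps for Pike: y_{Pike} = 25 − 0.5y_{Mesa}.
Substituting the second reaction function into the first: y_{Mesa} = 26.3 − 0.5(25 − 0.5y_{Mesa}), which gives 0.75y_{Mesa} = 13.8 ⇒ y_{Mesa} = 18.4.
Then y_{Pike} = 25 − 0.5·18.4 = 15.8.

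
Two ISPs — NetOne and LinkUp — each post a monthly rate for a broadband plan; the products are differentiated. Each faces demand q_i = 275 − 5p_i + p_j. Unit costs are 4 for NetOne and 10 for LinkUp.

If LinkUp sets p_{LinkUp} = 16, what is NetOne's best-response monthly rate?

31.1

NetOne's profit: π = (p_{NetOne} − 4)(275 − 5p_{NetOne} + p_{LinkUp}).
∂π/∂p_{NetOne} = 295 − 10p_{NetOne} + p_{LinkUp} = 0 ⇒ p_{NetOne} = 29.5 + 0.1p_{LinkUp}.
At p_{LinkUp} = 16: p_{NetOne} = 29.5 + 0.1·16 = 31.1.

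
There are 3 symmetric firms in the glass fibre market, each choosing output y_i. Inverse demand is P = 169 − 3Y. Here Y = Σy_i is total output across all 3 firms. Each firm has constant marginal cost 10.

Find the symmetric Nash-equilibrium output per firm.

13.25

A representative firm's profit is π_i = y_i(169 − 3Y) − 10y_i, with Y = y_i + Σ_{j≠i} y_j.
First-order condition: 159 − 6y_i − 3Σ_{j≠i} y_j = 0.
With identical firms, set every y_j = y: then 159 − 6y − 6y = 0, i.e. y = 159/12 = 13.25.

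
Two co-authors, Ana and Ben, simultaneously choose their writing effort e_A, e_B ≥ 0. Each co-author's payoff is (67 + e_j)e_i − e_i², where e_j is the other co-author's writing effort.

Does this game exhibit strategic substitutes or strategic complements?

Ana's payoff is (67 + e_B)e_A − e_A².
∂π/∂e_A = 67 + e_B − 2e_A = 0, so e_A = 33.5 + 0.5e_B.
The best-response slope de_A/de_B = 0.5 > 0: the reaction function is upward-sloping, so the choices are strategic complements.

strategic complements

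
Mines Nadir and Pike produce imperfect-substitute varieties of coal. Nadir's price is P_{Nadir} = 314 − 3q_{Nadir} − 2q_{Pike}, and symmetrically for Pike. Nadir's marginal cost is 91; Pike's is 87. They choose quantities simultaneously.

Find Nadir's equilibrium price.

Mine Nadir's profit: π = q_{Nadir}(314 − 3q_{Nadir} − 2q_{Pike}) − 91q_{Nadir}.
∂π/∂q_{Nadir} = 223 − 6q_{Nadir} − 2q_{Pike} = 0 ⇒ q_{Nadir} = 223/6 − (1/3)q_{Pike}.
Similarly q_{Pike} = 227/6 − (1/3)q_{Nadir}.
Solving the two reaction functions simultaneously: (1 − (−1/3)(−1/3))q_{Nadir} = 223/6 − (1/3)·(227/6), so (8/9)q_{Nadir} = 221/9 and q_{Nadir} = 27.625.
Then q_{Pike} = 227/6 − (1/3)·27.625 = 28.625.
P_{Nadir} = 314 − 3·27.625 − 2·28.625 = 173.875.

173.875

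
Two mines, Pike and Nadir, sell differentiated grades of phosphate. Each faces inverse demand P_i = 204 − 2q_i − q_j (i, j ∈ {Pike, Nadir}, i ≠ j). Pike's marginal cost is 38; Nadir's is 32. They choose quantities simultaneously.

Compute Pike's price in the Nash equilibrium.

103.6

Mine Pike's profit: π = q_{Pike}(204 − 2q_{Pike} − q_{Nadir}) − 38q_{Pike}.
∂π/∂q_{Pike} = 166 − 4q_{Pike} − q_{Nadir} = 0 ⇒ q_{Pike} = 41.5 − 0.25q_{Nadir}.
Similarly q_{Nadir} = 43 − 0.25q_{Pike}.
Substituting the second reaction function into the first: q_{Pike} = 41.5 − 0.25(43 − 0.25q_{Pike}), which gives 0.9375q_{Pike} = 30.75 ⇒ q_{Pike} = 32.8.
Then q_{Nadir} = 43 − 0.25·32.8 = 34.8.
P_{Pike} = 204 − 2·32.8 − 34.8 = 103.6.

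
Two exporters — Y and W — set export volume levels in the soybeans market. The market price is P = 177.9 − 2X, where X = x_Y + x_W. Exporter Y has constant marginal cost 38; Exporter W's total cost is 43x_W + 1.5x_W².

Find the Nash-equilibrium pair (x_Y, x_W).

29.5625, 10.825

Exporter Y's profit: π = x_Y(177.9 − 2(x_Y + x_W)) − 38x_Y.
∂π/∂x_Y = 139.9 − 4x_Y − 2x_W = 0, so x_Y = 34.975 − 0.5x_W.
For W: ∂π/∂x_W = 134.9 − 7x_W − 2x_Y = 0 ⇒ x_W = 1349/70 − (2/7)x_Y.
Solving the two reaction functions simultaneously: (1 − (−0.5)(−2/7))x_Y = 34.975 − 0.5·(1349/70), so (6/7)x_Y = 1419/56 and x_Y = 29.5625.
Then x_W = 1349/70 − (2/7)·29.5625 = 10.825.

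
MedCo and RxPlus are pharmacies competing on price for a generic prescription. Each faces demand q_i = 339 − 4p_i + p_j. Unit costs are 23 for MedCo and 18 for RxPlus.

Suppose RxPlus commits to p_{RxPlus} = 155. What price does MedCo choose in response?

MedCo's profit: π = (p_{MedCo} − 23)(339 − 4p_{MedCo} + p_{RxPlus}).
∂π/∂p_{MedCo} = 431 − 8p_{MedCo} + p_{RxPlus} = 0 ⇒ p_{MedCo} = 53.875 + 0.125p_{RxPlus}.
At p_{RxPlus} = 155: p_{MedCo} = 53.875 + 0.125·155 = 73.25.

73.25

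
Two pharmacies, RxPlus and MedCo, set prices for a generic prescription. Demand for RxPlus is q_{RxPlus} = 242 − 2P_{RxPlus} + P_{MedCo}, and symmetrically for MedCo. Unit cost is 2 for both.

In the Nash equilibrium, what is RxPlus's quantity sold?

160

RxPlus's profit: π = (P_{RxPlus} − 2)(242 − 2P_{RxPlus} + P_{MedCo}).
∂π/∂P_{RxPlus} = 246 − 4P_{RxPlus} + P_{MedCo} = 0 ⇒ P_{RxPlus} = 61.5 + 0.25P_{MedCo}.
By symmetry P_{MedCo} = P_{RxPlus}; substituting into the reaction function, 0.75P_{RxPlus} = 61.5 and P_{RxPlus} = 82.
q_{RxPlus} = 242 − 2·82 + 82 = 160.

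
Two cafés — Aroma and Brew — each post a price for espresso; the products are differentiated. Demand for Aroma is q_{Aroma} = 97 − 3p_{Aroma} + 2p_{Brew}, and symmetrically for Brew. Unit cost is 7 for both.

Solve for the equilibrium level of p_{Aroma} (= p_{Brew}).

29.5

Aroma's profit: π = (p_{Aroma} − 7)(97 − 3p_{Aroma} + 2p_{Brew}).
∂π/∂p_{Aroma} = 118 − 6p_{Aroma} + 2p_{Brew} = 0 ⇒ p_{Aroma} = 59/3 + (1/3)p_{Brew}.
The game is symmetric, so in equilibrium p_{Brew} = p_{Aroma}: the reaction function gives (2/3)p_{Aroma} = 59/3, hence p_{Aroma} = 29.5.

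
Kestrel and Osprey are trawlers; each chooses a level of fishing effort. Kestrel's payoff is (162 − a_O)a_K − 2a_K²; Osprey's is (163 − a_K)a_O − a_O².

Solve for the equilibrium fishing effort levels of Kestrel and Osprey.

Expanding Kestrel's payoff: 162a_K − a_Oa_K − 2a_K².
∂π/∂a_K = 162 − a_O − 4a_K = 0, so a_K = 40.5 − 0.25a_O.
Likewise for Osprey: a_O = 81.5 − 0.5a_K.
Substituting the second reaction function into the first: a_K = 40.5 − 0.25(81.5 − 0.5a_K), which gives 0.875a_K = 20.125 ⇒ a_K = 23.
Then a_O = 81.5 − 0.5·23 = 70.

23, 70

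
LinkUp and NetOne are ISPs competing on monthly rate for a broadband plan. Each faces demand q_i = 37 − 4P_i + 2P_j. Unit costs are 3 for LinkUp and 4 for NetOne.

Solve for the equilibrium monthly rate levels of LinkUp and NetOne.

8.3, 8.7

LinkUp's profit: π = (P_{LinkUp} − 3)(37 − 4P_{LinkUp} + 2P_{NetOne}).
∂π/∂P_{LinkUp} = 49 − 8P_{LinkUp} + 2P_{NetOne} = 0 ⇒ P_{LinkUp} = 6.125 + 0.25P_{NetOne}.
Similarly P_{NetOne} = 6.625 + 0.25P_{LinkUp}.
Substituting the second reaction function into the first: P_{LinkUp} = 6.125 + 0.25(6.625 + 0.25P_{LinkUp}), which gives 0.9375P_{LinkUp} = 249/32 ⇒ P_{LinkUp} = 8.3.
Then P_{NetOne} = 6.625 + 0.25·8.3 = 8.7.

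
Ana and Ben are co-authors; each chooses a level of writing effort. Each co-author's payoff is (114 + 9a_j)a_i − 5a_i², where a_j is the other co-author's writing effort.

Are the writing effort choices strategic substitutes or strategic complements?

strategic complements

Ana's payoff is (114 + 9a_B)a_A − 5a_A².
∂π/∂a_A = 114 + 9a_B − 10a_A = 0, so a_A = 11.4 + 0.9a_B.
The best-response slope da_A/da_B = 0.9 > 0: the reaction function is upward-sloping, so the choices are strategic complements.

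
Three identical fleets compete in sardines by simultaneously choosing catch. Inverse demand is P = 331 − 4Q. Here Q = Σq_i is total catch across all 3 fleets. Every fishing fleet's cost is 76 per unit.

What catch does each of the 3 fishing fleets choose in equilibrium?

A representative fishing fleet's profit is π_i = q_i(331 − 4Q) − 76q_i, with Q = q_i + Σ_{j≠i} q_j.
First-order condition: 255 − 8q_i − 4Σ_{j≠i} q_j = 0.
Imposing symmetry (q_j = q for all j) turns Σ_{j≠i} q_j into 2q, so 255 = 16q and q = 15.9375.

15.9375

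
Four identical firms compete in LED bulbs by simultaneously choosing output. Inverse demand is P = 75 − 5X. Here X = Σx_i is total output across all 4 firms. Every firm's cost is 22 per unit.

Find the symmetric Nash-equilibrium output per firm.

2.12

A representative firm's profit is π_i = x_i(75 − 5X) − 22x_i, with X = x_i + Σ_{j≠i} x_j.
First-order condition: 53 − 10x_i − 5Σ_{j≠i} x_j = 0.
In a symmetric equilibrium every firm chooses the same x, so Σ_{j≠i} x_j = 3x. The condition becomes 53 − 25x = 0, giving x = 53/25 = 2.12.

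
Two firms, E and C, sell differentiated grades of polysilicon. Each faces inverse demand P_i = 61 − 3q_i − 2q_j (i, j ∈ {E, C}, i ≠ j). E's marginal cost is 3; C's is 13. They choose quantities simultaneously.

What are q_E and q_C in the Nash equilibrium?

7.875, 5.375

Firm E's profit: π = q_E(61 − 3q_E − 2q_C) − 3q_E.
∂π/∂q_E = 58 − 6q_E − 2q_C = 0 ⇒ q_E = 29/3 − (1/3)q_C.
Similarly q_C = 8 − (1/3)q_E.
Substituting the second reaction function into the first: q_E = 29/3 − (1/3)(8 − (1/3)q_E), which gives (8/9)q_E = 7 ⇒ q_E = 7.875.
Then q_C = 8 − (1/3)·7.875 = 5.375.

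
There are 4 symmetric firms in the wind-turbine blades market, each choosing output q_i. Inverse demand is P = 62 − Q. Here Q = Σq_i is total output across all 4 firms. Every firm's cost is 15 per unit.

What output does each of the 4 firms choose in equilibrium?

9.4

A representative firm's profit is π_i = q_i(62 − Q) − 15q_i, with Q = q_i + Σ_{j≠i} q_j.
First-order condition: 47 − 2q_i − Σ_{j≠i} q_j = 0.
With identical firms, set every q_j = q: then 47 − 2q − 3q = 0, i.e. q = 47/5 = 9.4.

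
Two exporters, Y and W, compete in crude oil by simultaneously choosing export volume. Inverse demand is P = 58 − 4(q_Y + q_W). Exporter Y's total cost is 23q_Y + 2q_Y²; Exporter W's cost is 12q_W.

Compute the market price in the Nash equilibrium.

32.6

Exporter Y's profit: π = q_Y(58 − 4(q_Y + q_W)) − 23q_Y − 2q_Y².
∂π/∂q_Y = 35 − 12q_Y − 4q_W = 0, so q_Y = 35/12 − (1/3)q_W.
For W: ∂π/∂q_W = 46 − 8q_W − 4q_Y = 0 ⇒ q_W = 5.75 − 0.5q_Y.
Plugging q_W into Y's best response: q_Y = 35/12 − (1/3)(5.75 − 0.5q_Y) ⇒ (5/6)q_Y = 1, so q_Y = 1.2.
Then q_W = 5.75 − 0.5·1.2 = 5.15.
Equilibrium price: P = 58 − 4·6.35 = 32.6.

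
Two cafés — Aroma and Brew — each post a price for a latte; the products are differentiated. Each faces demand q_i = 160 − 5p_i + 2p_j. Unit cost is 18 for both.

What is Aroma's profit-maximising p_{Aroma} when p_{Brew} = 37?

Aroma's profit: π = (p_{Aroma} − 18)(160 − 5p_{Aroma} + 2p_{Brew}).
∂π/∂p_{Aroma} = 250 − 10p_{Aroma} + 2p_{Brew} = 0 ⇒ p_{Aroma} = 25 + 0.2p_{Brew}.
At p_{Brew} = 37: p_{Aroma} = 25 + 0.2·37 = 32.4.

32.4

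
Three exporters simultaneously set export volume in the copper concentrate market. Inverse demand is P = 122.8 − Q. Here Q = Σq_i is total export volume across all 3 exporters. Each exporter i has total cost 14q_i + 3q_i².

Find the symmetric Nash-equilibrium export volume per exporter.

10.88

A representative exporter's profit is π_i = q_i(122.8 − Q) − 14q_i − 3q_i², with Q = q_i + Σ_{j≠i} q_j.
First-order condition: 108.8 − 8q_i − Σ_{j≠i} q_j = 0.
With identical exporters, set every q_j = q: then 108.8 − 8q − 2q = 0, i.e. q = 108.8/10 = 10.88.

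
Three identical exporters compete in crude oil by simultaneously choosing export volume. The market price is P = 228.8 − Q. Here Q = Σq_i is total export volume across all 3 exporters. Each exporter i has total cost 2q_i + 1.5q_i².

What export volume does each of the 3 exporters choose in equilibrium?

32.4

A representative exporter's profit is π_i = q_i(228.8 − Q) − 2q_i − 1.5q_i², with Q = q_i + Σ_{j≠i} q_j.
First-order condition: 226.8 − 5q_i − Σ_{j≠i} q_j = 0.
Imposing symmetry (q_j = q for all j) turns Σ_{j≠i} q_j into 2q, so 226.8 = 7q and q = 32.4.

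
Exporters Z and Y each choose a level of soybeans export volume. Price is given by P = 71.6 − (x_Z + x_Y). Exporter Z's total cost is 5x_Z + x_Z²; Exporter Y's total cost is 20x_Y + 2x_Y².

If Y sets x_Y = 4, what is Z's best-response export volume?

Exporter Z's profit: π = x_Z(71.6 − (x_Z + x_Y)) − 5x_Z − x_Z².
∂π/∂x_Z = 66.6 − 4x_Z − x_Y = 0, so x_Z = 16.65 − 0.25x_Y.
At x_Y = 4: x_Z = 16.65 − 0.25·4 = 15.65.

15.65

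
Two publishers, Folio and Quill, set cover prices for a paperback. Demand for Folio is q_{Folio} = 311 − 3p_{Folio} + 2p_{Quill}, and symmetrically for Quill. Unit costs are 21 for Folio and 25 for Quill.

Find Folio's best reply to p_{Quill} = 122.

103

Folio's profit: π = (p_{Folio} − 21)(311 − 3p_{Folio} + 2p_{Quill}).
∂π/∂p_{Folio} = 374 − 6p_{Folio} + 2p_{Quill} = 0 ⇒ p_{Folio} = 187/3 + (1/3)p_{Quill}.
At p_{Quill} = 122: p_{Folio} = 187/3 + (1/3)·122 = 103.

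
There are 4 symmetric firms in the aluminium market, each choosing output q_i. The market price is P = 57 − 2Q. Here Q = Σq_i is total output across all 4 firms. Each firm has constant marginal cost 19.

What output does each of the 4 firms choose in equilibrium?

A representative firm's profit is π_i = q_i(57 − 2Q) − 19q_i, with Q = q_i + Σ_{j≠i} q_j.
First-order condition: 38 − 4q_i − 2Σ_{j≠i} q_j = 0.
Imposing symmetry (q_j = q for all j) turns Σ_{j≠i} q_j into 3q, so 38 = 10q and q = 3.8.

3.8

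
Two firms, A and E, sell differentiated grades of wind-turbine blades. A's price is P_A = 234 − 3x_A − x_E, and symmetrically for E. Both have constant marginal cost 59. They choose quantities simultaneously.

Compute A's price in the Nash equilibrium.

Firm A's profit: π = x_A(234 − 3x_A − x_E) − 59x_A.
∂π/∂x_A = 175 − 6x_A − x_E = 0 ⇒ x_A = 175/6 − (1/6)x_E.
Setting x_A = x_E in the reaction function: x_A = 175/6 − (1/6)x_A, so x_A = (175/6) / (7/6) = 25.
P_A = 234 − 3·25 − 25 = 134.

134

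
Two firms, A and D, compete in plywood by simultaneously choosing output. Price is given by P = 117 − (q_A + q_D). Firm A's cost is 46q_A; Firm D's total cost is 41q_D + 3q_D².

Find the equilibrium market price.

Firm A's profit: π = q_A(117 − (q_A + q_D)) − 46q_A.
∂π/∂q_A = 71 − 2q_A − q_D = 0, so q_A = 35.5 − 0.5q_D.
For D: ∂π/∂q_D = 76 − 8q_D − q_A = 0 ⇒ q_D = 9.5 − 0.125q_A.
Solving the two reaction functions simultaneously: (1 − (−0.5)(−0.125))q_A = 35.5 − 0.5·9.5, so 0.9375q_A = 30.75 and q_A = 32.8.
Then q_D = 9.5 − 0.125·32.8 = 5.4.
Equilibrium price: P = 117 − 38.2 = 78.8.

78.8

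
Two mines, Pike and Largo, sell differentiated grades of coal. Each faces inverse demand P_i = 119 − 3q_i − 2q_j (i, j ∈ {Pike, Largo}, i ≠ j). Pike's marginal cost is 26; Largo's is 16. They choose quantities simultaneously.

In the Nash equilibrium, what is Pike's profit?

363

Mine Pike's profit: π = q_{Pike}(119 − 3q_{Pike} − 2q_{Largo}) − 26q_{Pike}.
∂π/∂q_{Pike} = 93 − 6q_{Pike} − 2q_{Largo} = 0 ⇒ q_{Pike} = 15.5 − (1/3)q_{Largo}.
Similarly q_{Largo} = 103/6 − (1/3)q_{Pike}.
Solving the two reaction functions simultaneously: (1 − (−1/3)(−1/3))q_{Pike} = 15.5 − (1/3)·(103/6), so (8/9)q_{Pike} = 88/9 and q_{Pike} = 11.
Then q_{Largo} = 103/6 − (1/3)·11 = 13.5.
P_{Pike} = 119 − 3·11 − 2·13.5 = 59.
Profit = (59 − 26)·11 = 363.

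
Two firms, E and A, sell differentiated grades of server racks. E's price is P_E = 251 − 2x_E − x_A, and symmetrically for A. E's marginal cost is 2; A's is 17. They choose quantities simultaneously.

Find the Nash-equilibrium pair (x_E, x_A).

Firm E's profit: π = x_E(251 − 2x_E − x_A) − 2x_E.
∂π/∂x_E = 249 − 4x_E − x_A = 0 ⇒ x_E = 62.25 − 0.25x_A.
Similarly x_A = 58.5 − 0.25x_E.
Plugging x_A into E's best response: x_E = 62.25 − 0.25(58.5 − 0.25x_E) ⇒ 0.9375x_E = 47.625, so x_E = 50.8.
Then x_A = 58.5 − 0.25·50.8 = 45.8.

50.8, 45.8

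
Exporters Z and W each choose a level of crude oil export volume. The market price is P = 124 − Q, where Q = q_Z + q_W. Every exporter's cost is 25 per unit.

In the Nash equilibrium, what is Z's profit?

1089

Exporter Z's profit: π = q_Z(124 − (q_Z + q_W)) − 25q_Z.
∂π/∂q_Z = 99 − 2q_Z − q_W = 0, so q_Z = 49.5 − 0.5q_W.
The game is symmetric, so in equilibrium q_W = q_Z: the reaction function gives 1.5q_Z = 49.5, hence q_Z = 33.
Price P = 124 − 66 = 58.
Z's profit: (58 − 25)·33 = 1089.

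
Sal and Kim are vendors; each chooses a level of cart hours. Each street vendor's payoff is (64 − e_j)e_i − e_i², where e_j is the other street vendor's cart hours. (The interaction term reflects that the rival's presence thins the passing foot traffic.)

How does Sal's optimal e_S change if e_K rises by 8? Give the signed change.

Sal's payoff is (64 − e_K)e_S − e_S².
∂π/∂e_S = 64 − e_K − 2e_S = 0, so e_S = 32 − 0.5e_K.
The reaction-function slope is −0.5, so an 8-unit rise in e_K moves e_S by −0.5 × 8 = −4. Sal's best response falls — the actions are strategic substitutes.

-4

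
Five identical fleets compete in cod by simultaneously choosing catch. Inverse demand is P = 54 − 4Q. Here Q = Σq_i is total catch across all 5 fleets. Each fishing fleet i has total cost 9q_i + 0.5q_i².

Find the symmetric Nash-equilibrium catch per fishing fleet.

1.8

A representative fishing fleet's profit is π_i = q_i(54 − 4Q) − 9q_i − 0.5q_i², with Q = q_i + Σ_{j≠i} q_j.
First-order condition: 45 − 9q_i − 4Σ_{j≠i} q_j = 0.
Imposing symmetry (q_j = q for all j) turns Σ_{j≠i} q_j into 4q, so 45 = 25q and q = 1.8.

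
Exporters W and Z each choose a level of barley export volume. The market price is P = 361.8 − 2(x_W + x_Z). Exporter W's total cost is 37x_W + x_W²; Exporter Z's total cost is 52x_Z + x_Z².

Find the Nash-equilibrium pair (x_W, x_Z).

41.5375, 37.7875

Exporter W's profit: π = x_W(361.8 − 2(x_W + x_Z)) − 37x_W − x_W².
∂π/∂x_W = 324.8 − 6x_W − 2x_Z = 0, so x_W = 812/15 − (1/3)x_Z.
By the same steps for Z: x_Z = 1549/30 − (1/3)x_W.
Substituting the second reaction function into the first: x_W = 812/15 − (1/3)(1549/30 − (1/3)x_W), which gives (8/9)x_W = 3323/90 ⇒ x_W = 41.5375.
Then x_Z = 1549/30 − (1/3)·41.5375 = 37.7875.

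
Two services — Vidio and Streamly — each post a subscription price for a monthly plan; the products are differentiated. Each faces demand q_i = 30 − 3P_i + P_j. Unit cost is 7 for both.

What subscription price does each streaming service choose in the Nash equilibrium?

Vidio's profit: π = (P_{Vidio} − 7)(30 − 3P_{Vidio} + P_{Streamly}).
∂π/∂P_{Vidio} = 51 − 6P_{Vidio} + P_{Streamly} = 0 ⇒ P_{Vidio} = 8.5 + (1/6)P_{Streamly}.
By symmetry P_{Streamly} = P_{Vidio}; substituting into the reaction function, (5/6)P_{Vidio} = 8.5 and P_{Vidio} = 10.2.

10.2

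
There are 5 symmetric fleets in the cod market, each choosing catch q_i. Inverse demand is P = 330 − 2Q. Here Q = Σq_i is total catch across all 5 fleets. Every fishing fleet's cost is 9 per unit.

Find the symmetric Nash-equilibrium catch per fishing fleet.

A representative fishing fleet's profit is π_i = q_i(330 − 2Q) − 9q_i, with Q = q_i + Σ_{j≠i} q_j.
First-order condition: 321 − 4q_i − 2Σ_{j≠i} q_j = 0.
With identical fishing fleets, set every q_j = q: then 321 − 4q − 8q = 0, i.e. q = 321/12 = 26.75.

26.75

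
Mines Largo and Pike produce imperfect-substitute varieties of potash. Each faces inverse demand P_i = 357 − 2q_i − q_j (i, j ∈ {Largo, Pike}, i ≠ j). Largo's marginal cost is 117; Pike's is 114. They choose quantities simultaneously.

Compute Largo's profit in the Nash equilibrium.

Mine Largo's profit: π = q_{Largo}(357 − 2q_{Largo} − q_{Pike}) − 117q_{Largo}.
∂π/∂q_{Largo} = 240 − 4q_{Largo} − q_{Pike} = 0 ⇒ q_{Largo} = 60 − 0.25q_{Pike}.
Similarly q_{Pike} = 60.75 − 0.25q_{Largo}.
Solving the two reaction functions simultaneously: (1 − (−0.25)(−0.25))q_{Largo} = 60 − 0.25·60.75, so 0.9375q_{Largo} = 44.8125 and q_{Largo} = 47.8.
Then q_{Pike} = 60.75 − 0.25·47.8 = 48.8.
P_{Largo} = 357 − 2·47.8 − 48.8 = 212.6.
Profit = (212.6 − 117)·47.8 = 4569.68.

4569.68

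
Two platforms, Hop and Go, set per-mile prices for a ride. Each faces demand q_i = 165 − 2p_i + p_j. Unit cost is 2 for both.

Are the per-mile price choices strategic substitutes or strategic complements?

strategic complements

Hop's profit: π = (p_{Hop} − 2)(165 − 2p_{Hop} + p_{Go}).
∂π/∂p_{Hop} = 169 − 4p_{Hop} + p_{Go} = 0 ⇒ p_{Hop} = 42.25 + 0.25p_{Go}.
The best-response slope dp_{Hop}/dp_{Go} = 0.25 > 0: the reaction function is upward-sloping, so the choices are strategic complements.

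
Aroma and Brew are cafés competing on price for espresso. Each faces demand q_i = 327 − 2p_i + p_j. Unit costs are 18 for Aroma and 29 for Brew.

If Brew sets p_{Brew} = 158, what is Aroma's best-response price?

Aroma's profit: π = (p_{Aroma} − 18)(327 − 2p_{Aroma} + p_{Brew}).
∂π/∂p_{Aroma} = 363 − 4p_{Aroma} + p_{Brew} = 0 ⇒ p_{Aroma} = 90.75 + 0.25p_{Brew}.
At p_{Brew} = 158: p_{Aroma} = 90.75 + 0.25·158 = 130.25.

130.25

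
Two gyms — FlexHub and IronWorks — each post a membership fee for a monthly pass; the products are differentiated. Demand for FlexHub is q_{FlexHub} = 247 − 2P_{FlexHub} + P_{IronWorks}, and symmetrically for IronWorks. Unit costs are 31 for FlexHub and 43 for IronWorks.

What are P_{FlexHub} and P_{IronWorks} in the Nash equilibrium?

FlexHub's profit: π = (P_{FlexHub} − 31)(247 − 2P_{FlexHub} + P_{IronWorks}).
∂π/∂P_{FlexHub} = 309 − 4P_{FlexHub} + P_{IronWorks} = 0 ⇒ P_{FlexHub} = 77.25 + 0.25P_{IronWorks}.
Similarly P_{IronWorks} = 83.25 + 0.25P_{FlexHub}.
Plugging P_{IronWorks} into FlexHub's best response: P_{FlexHub} = 77.25 + 0.25(83.25 + 0.25P_{FlexHub}) ⇒ 0.9375P_{FlexHub} = 98.0625, so P_{FlexHub} = 104.6.
Then P_{IronWorks} = 83.25 + 0.25·104.6 = 109.4.

104.6, 109.4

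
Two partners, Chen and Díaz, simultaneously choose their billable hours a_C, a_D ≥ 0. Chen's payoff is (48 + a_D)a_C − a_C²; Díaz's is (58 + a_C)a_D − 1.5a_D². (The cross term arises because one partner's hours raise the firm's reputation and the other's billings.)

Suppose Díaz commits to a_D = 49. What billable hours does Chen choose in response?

48.5

Expanding Chen's payoff: 48a_C + a_Da_C − a_C².
∂π/∂a_C = 48 + a_D − 2a_C = 0, so a_C = 24 + 0.5a_D.
At a_D = 49: a_C = 24 + 0.5·49 = 48.5.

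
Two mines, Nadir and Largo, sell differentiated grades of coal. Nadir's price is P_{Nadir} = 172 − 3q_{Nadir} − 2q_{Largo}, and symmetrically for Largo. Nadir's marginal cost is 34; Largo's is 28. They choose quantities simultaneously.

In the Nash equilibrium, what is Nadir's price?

84.625

Mine Nadir's profit: π = q_{Nadir}(172 − 3q_{Nadir} − 2q_{Largo}) − 34q_{Nadir}.
∂π/∂q_{Nadir} = 138 − 6q_{Nadir} − 2q_{Largo} = 0 ⇒ q_{Nadir} = 23 − (1/3)q_{Largo}.
Similarly q_{Largo} = 24 − (1/3)q_{Nadir}.
Plugging q_{Largo} into Nadir's best response: q_{Nadir} = 23 − (1/3)(24 − (1/3)q_{Nadir}) ⇒ (8/9)q_{Nadir} = 15, so q_{Nadir} = 16.875.
Then q_{Largo} = 24 − (1/3)·16.875 = 18.375.
P_{Nadir} = 172 − 3·16.875 − 2·18.375 = 84.625.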